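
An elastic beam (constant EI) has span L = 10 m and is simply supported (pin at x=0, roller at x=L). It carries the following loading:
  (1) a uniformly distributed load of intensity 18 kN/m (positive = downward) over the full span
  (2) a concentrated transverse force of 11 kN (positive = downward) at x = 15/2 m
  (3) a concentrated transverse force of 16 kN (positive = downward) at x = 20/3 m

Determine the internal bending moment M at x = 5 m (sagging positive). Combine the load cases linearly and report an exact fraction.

M(5) = 3185/12 kN·m

Load 1 — uniform load w=18 kN/m over full span:
  M_1 = wx(L-x)/2 = 18·5·(10-5)/2 = 225 kN·m
Load 2 — point force P=11 kN at a=15/2 m (b=L-a=5/2):
  M_2 = Pbx/L  [x≤a] = 11·(5/2)·5/10 = 55/4 kN·m
Load 3 — point force P=16 kN at a=20/3 m (b=L-a=10/3):
  M_3 = Pbx/L  [x≤a] = 16·(10/3)·5/10 = 80/3 kN·m
Superposition: M = Σ M_i = 3185/12 kN·m ≈ 265.416667 kN·m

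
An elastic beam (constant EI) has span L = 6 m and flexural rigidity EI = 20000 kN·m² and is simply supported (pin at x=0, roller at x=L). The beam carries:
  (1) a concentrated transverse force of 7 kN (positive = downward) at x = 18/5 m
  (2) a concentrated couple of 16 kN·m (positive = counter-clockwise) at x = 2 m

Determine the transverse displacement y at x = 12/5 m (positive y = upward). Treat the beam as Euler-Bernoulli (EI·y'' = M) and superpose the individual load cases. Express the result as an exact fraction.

Load 1 — point force P=7 kN at a=18/5 m (b=L-a=12/5):
  y_1 = -Pbx(L²-b²-x²)/(6LEI)  [x≤a] = -7·(12/5)·(12/5)·(6²-(12/5)²-(12/5)²)/(6·6·20000) = -1071/781250 m
Load 2 — applied couple M₀=16 kN·m at a=2 m (b=L-a=4):
  y_2 = (M₀x³/(6L)-M₀(x-a)²/2+C₁x)/EI  [x>a] with C₁=M₀(3b²-L²)/(6L)=16/3 = (16·(12/5)³/(6·6)-16·((12/5)-2)²/2+(16/3)·(12/5))/20000 = 69/78125 m
Superposition: y = Σ y_i = -381/781250 m ≈ -0.000488 m

y(12/5) = -381/781250 m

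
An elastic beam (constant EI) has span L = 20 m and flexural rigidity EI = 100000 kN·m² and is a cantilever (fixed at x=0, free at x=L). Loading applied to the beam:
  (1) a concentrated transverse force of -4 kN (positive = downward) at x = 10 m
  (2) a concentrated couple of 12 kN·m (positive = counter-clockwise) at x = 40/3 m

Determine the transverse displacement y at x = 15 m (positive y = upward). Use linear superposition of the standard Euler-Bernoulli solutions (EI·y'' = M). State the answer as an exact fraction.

Load 1 — point force P=-4 kN at a=10 m (b=L-a=10):
  y_1 = -Pa²(3x-a)/(6EI)  [x>a] = -(-4)·10²·(3·15-10)/(6·100000) = 7/300 m
Load 2 — applied couple M₀=12 kN·m at a=40/3 m (b=L-a=20/3):
  y_2 = M₀a(2x-a)/(2EI)  [x>a] = 12·(40/3)·(2·15-(40/3))/(2·100000) = 1/75 m
Superposition: y = Σ y_i = 11/300 m ≈ 0.036667 m

y(15) = 11/300 m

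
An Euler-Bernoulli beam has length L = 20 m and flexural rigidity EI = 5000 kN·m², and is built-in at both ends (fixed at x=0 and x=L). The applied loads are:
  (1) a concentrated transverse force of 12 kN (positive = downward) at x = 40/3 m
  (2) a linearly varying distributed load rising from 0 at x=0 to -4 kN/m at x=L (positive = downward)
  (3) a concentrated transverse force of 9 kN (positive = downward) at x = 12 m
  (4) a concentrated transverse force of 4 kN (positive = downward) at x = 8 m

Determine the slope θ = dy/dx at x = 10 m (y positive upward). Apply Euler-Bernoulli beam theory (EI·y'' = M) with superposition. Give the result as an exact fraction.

θ(10) = -61/22500 rad

Load 1 — point force P=12 kN at a=40/3 m (b=L-a=20/3):
  θ_1 = -Pb²x(2aL-(3a+b)x)/(2L³EI)  [x≤a] = -12·(20/3)²·10·(2·(40/3)·20-(3·(40/3)+(20/3))·10)/(2·20³·5000) = -1/225 rad
Load 2 — triangular load w₀=-4 kN/m (0→w₀ over full span):
  θ_2 = -w₀(2x(L-x)(L-2x)(x+2L)+x²(L-x)²)/(120LEI) = -(-4)·(2·10·(20-10)·(20-2·10)·(10+2·20)+10²·(20-10)²)/(120·20·5000) = 1/300 rad
Load 3 — point force P=9 kN at a=12 m (b=L-a=8):
  θ_3 = -Pb²x(2aL-(3a+b)x)/(2L³EI)  [x≤a] = -9·8²·10·(2·12·20-(3·12+8)·10)/(2·20³·5000) = -9/3125 rad
Load 4 — point force P=4 kN at a=8 m (b=L-a=12):
  θ_4 = Pa²(L-x)(2bL-(3b+a)(L-x))/(2L³EI)  [x>a] = 4·8²·(20-10)·(2·12·20-(3·12+8)·(20-10))/(2·20³·5000) = 4/3125 rad
Superposition: θ = Σ θ_i = -61/22500 rad ≈ -0.002711 rad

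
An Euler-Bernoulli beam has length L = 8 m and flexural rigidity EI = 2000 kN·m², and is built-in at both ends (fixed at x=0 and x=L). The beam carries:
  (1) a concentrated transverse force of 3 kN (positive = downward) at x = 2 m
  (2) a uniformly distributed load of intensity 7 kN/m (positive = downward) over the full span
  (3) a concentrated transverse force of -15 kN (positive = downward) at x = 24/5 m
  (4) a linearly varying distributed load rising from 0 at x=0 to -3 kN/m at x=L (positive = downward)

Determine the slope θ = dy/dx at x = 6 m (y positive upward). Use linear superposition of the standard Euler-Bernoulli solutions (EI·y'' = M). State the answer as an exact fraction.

Load 1 — point force P=3 kN at a=2 m (b=L-a=6):
  θ_1 = Pa²(L-x)(2bL-(3b+a)(L-x))/(2L³EI)  [x>a] = 3·2²·(8-6)·(2·6·8-(3·6+2)·(8-6))/(2·8³·2000) = 21/32000 rad
Load 2 — uniform load w=7 kN/m over full span:
  θ_2 = -wx(L-x)(L-2x)/(12EI) = -7·6·(8-6)·(8-2·6)/(12·2000) = 7/500 rad
Load 3 — point force P=-15 kN at a=24/5 m (b=L-a=16/5):
  θ_3 = Pa²(L-x)(2bL-(3b+a)(L-x))/(2L³EI)  [x>a] = (-15)·(24/5)²·(8-6)·(2·(16/5)·8-(3·(16/5)+(24/5))·(8-6))/(2·8³·2000) = -189/25000 rad
Load 4 — triangular load w₀=-3 kN/m (0→w₀ over full span):
  θ_4 = -w₀(2x(L-x)(L-2x)(x+2L)+x²(L-x)²)/(120LEI) = -(-3)·(2·6·(8-6)·(8-2·6)·(6+2·8)+6²·(8-6)²)/(120·8·2000) = -123/40000 rad
Superposition: θ = Σ θ_i = 3217/800000 rad ≈ 0.004021 rad

θ(6) = 3217/800000 rad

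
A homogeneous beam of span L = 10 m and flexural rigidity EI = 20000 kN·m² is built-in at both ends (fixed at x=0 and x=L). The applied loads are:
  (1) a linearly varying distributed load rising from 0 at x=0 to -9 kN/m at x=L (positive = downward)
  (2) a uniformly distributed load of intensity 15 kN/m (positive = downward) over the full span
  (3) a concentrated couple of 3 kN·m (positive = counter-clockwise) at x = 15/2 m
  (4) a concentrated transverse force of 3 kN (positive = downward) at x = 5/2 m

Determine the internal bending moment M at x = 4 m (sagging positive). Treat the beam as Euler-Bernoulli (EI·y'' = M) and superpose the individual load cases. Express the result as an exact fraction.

Load 1 — triangular load w₀=-9 kN/m (0→w₀ over full span):
  M_1 = 3w₀Lx/20 - w₀L²/30 - w₀x³/(6L) = 3·(-9)·10·4/20 - (-9)·10²/30 - (-9)·4³/(6·10) = -72/5 kN·m
Load 2 — uniform load w=15 kN/m over full span:
  M_2 = wLx/2 - wL²/12 - wx²/2 = 15·10·4/2 - 15·10²/12 - 15·4²/2 = 55 kN·m
Load 3 — applied couple M₀=3 kN·m at a=15/2 m (b=L-a=5/2):
  M_3 = R_Ax - M_A  [x≤a] with R_A=27/80, M_A=15/16 = (27/80)·4 - (15/16) = 33/80 kN·m
Load 4 — point force P=3 kN at a=5/2 m (b=L-a=15/2):
  M_4 = Pa²(a+3b)(L-x)/L³ - Pa²b/L²  [x>a] = 3·(5/2)²·((5/2)+3·(15/2))·(10-4)/10³ - 3·(5/2)²·(15/2)/10² = 45/32 kN·m
Superposition: M = Σ M_i = 6787/160 kN·m ≈ 42.418750 kN·m

M(4) = 6787/160 kN·m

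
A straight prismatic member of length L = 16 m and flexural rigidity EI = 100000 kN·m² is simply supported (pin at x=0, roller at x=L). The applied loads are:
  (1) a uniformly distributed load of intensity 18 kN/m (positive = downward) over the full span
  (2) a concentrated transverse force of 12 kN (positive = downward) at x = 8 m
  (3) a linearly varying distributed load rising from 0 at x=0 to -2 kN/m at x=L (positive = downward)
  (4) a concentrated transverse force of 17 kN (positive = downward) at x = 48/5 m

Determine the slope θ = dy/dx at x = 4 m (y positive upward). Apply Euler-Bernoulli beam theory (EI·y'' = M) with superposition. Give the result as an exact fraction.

θ(4) = -654569/28125000 rad

Load 1 — uniform load w=18 kN/m over full span:
  θ_1 = -w(L³-6Lx²+4x³)/(24EI) = -18·(16³-6·16·4²+4·4³)/(24·100000) = -66/3125 rad
Load 2 — point force P=12 kN at a=8 m (b=L-a=8):
  θ_2 = -Pb(L²-b²-3x²)/(6LEI)  [x≤a] = -12·8·(16²-8²-3·4²)/(6·16·100000) = -9/6250 rad
Load 3 — triangular load w₀=-2 kN/m (0→w₀ over full span):
  θ_3 = -w₀(7L⁴-30L²x²+15x⁴)/(360LEI) = -(-2)·(7·16⁴-30·16²·4²+15·4⁴)/(360·16·100000) = 1327/1125000 rad
Load 4 — point force P=17 kN at a=48/5 m (b=L-a=32/5):
  θ_4 = -Pb(L²-b²-3x²)/(6LEI)  [x≤a] = -17·(32/5)·(16²-(32/5)²-3·4²)/(6·16·100000) = -1479/781250 rad
Superposition: θ = Σ θ_i = -654569/28125000 rad ≈ -0.023274 rad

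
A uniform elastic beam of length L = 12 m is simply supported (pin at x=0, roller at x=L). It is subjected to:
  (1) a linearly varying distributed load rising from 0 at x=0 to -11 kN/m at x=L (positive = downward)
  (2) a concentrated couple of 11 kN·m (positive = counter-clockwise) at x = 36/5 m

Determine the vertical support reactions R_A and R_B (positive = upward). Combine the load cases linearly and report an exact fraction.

R_A = -253/12 kN, R_B = -539/12 kN

Load 1 — triangular load w₀=-11 kN/m (0→w₀ over full span):
  R_A = w₀L/6 = (-11)·12/6 = -22 kN
  R_B = w₀L/3 = (-11)·12/3 = -44 kN
Load 2 — applied couple M₀=11 kN·m at a=36/5 m (b=L-a=24/5):
  R_A = M₀/L = 11/12 kN
  R_B = -M₀/L = -11/12 kN
Superposition: R_A = -253/12 kN, R_B = -539/12 kN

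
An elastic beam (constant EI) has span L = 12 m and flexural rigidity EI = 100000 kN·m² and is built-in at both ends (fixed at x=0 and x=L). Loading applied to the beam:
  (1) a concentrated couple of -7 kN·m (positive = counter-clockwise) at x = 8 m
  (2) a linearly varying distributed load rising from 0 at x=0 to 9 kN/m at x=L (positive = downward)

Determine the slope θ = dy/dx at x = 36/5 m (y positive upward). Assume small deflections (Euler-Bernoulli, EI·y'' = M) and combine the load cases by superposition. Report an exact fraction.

Load 1 — applied couple M₀=-7 kN·m at a=8 m (b=L-a=4):
  θ_1 = (R_Ax²/2 - M_Ax)/EI  [x≤a] with R_A=-7/9, M_A=-7/3 = ((-7/9)·(36/5)²/2 - (-7/3)·(36/5))/100000 = -21/625000 rad
Load 2 — triangular load w₀=9 kN/m (0→w₀ over full span):
  θ_2 = -w₀(2x(L-x)(L-2x)(x+2L)+x²(L-x)²)/(120LEI) = -9·(2·(36/5)·(12-(36/5))·(12-2·(36/5))·((36/5)+2·12)+(36/5)²·(12-(36/5))²)/(120·12·100000) = 486/1953125 rad
Superposition: θ = Σ θ_i = 3363/15625000 rad ≈ 0.000215 rad

θ(36/5) = 3363/15625000 rad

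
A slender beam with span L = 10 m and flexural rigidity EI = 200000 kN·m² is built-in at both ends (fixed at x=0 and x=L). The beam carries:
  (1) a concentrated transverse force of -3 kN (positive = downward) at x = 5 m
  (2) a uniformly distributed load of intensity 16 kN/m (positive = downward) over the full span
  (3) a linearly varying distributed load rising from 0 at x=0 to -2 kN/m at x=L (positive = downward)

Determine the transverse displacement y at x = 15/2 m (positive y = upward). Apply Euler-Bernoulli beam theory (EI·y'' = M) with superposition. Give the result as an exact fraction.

Load 1 — point force P=-3 kN at a=5 m (b=L-a=5):
  y_1 = -Pa²(L-x)²(3bL-(3b+a)(L-x))/(6L³EI)  [x>a] = -(-3)·5²·(10-(15/2))²·(3·5·10-(3·5+5)·(10-(15/2)))/(6·10³·200000) = 1/25600 m
Load 2 — uniform load w=16 kN/m over full span:
  y_2 = -wx²(L-x)²/(24EI) = -16·(15/2)²·(10-(15/2))²/(24·200000) = -3/2560 m
Load 3 — triangular load w₀=-2 kN/m (0→w₀ over full span):
  y_3 = -w₀x²(L-x)²(x+2L)/(120LEI) = -(-2)·(15/2)²·(10-(15/2))²·((15/2)+2·10)/(120·10·200000) = 33/409600 m
Superposition: y = Σ y_i = -431/409600 m ≈ -0.001052 m

y(15/2) = -431/409600 m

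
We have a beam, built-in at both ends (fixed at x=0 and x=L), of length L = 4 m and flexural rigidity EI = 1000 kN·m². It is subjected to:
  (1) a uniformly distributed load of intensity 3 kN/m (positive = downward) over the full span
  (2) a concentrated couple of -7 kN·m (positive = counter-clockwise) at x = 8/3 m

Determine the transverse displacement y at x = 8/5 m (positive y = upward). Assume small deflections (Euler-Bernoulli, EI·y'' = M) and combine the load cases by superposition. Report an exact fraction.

y(8/5) = -316/703125 m

Load 1 — uniform load w=3 kN/m over full span:
  y_1 = -wx²(L-x)²/(24EI) = -3·(8/5)²·(4-(8/5))²/(24·1000) = -144/78125 m
Load 2 — applied couple M₀=-7 kN·m at a=8/3 m (b=L-a=4/3):
  y_2 = (R_Ax³/6 - M_Ax²/2)/EI  [x≤a] with R_A=-7/3, M_A=-7/3 = ((-7/3)·(8/5)³/6 - (-7/3)·(8/5)²/2)/1000 = 196/140625 m
Superposition: y = Σ y_i = -316/703125 m ≈ -0.000449 m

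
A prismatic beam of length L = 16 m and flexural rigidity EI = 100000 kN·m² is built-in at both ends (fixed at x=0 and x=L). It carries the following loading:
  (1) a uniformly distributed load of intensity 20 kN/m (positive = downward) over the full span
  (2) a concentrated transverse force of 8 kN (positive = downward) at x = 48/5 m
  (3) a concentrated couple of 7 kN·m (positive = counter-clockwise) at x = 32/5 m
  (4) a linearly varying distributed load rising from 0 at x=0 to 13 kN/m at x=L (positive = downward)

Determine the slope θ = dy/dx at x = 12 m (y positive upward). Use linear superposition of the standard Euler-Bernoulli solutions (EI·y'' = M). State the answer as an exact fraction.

θ(12) = 6887/781250 rad

Load 1 — uniform load w=20 kN/m over full span:
  θ_1 = -wx(L-x)(L-2x)/(12EI) = -20·12·(16-12)·(16-2·12)/(12·100000) = 4/625 rad
Load 2 — point force P=8 kN at a=48/5 m (b=L-a=32/5):
  θ_2 = Pa²(L-x)(2bL-(3b+a)(L-x))/(2L³EI)  [x>a] = 8·(48/5)²·(16-12)·(2·(32/5)·16-(3·(32/5)+(48/5))·(16-12))/(2·16³·100000) = 126/390625 rad
Load 3 — applied couple M₀=7 kN·m at a=32/5 m (b=L-a=48/5):
  θ_3 = (R_Ax²/2 - M_Ax - M₀(x-a))/EI  [x>a] with R_A=63/100, M_A=21/25 = ((63/100)·12²/2 - (21/25)·12 - 7·(12-(32/5)))/100000 = -49/1250000 rad
Load 4 — triangular load w₀=13 kN/m (0→w₀ over full span):
  θ_4 = -w₀(2x(L-x)(L-2x)(x+2L)+x²(L-x)²)/(120LEI) = -13·(2·12·(16-12)·(16-2·12)·(12+2·16)+12²·(16-12)²)/(120·16·100000) = 533/250000 rad
Superposition: θ = Σ θ_i = 6887/781250 rad ≈ 0.008815 rad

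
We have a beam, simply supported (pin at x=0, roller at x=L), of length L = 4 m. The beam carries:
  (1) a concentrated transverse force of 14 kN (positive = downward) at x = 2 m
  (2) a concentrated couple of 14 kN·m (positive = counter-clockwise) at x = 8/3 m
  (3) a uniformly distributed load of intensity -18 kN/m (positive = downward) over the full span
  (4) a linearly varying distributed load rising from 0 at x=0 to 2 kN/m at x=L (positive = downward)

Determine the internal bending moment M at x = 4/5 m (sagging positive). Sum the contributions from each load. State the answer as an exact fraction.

Load 1 — point force P=14 kN at a=2 m (b=L-a=2):
  M_1 = Pbx/L  [x≤a] = 14·2·(4/5)/4 = 28/5 kN·m
Load 2 — applied couple M₀=14 kN·m at a=8/3 m (b=L-a=4/3):
  M_2 = M₀x/L  [x≤a] = 14·(4/5)/4 = 14/5 kN·m
Load 3 — uniform load w=-18 kN/m over full span:
  M_3 = wx(L-x)/2 = (-18)·(4/5)·(4-(4/5))/2 = -576/25 kN·m
Load 4 — triangular load w₀=2 kN/m (0→w₀ over full span):
  M_4 = w₀Lx/6 - w₀x³/(6L) = 2·4·(4/5)/6 - 2·(4/5)³/(6·4) = 128/125 kN·m
Superposition: M = Σ M_i = -1702/125 kN·m ≈ -13.616000 kN·m

M(4/5) = -1702/125 kN·m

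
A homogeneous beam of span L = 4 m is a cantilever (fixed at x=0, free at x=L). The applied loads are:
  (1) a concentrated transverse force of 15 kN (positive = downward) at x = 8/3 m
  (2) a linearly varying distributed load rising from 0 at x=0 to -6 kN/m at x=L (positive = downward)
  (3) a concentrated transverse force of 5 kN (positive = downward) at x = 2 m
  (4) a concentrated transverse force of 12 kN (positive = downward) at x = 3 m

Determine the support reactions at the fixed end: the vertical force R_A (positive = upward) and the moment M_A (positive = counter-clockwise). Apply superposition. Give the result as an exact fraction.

Load 1 — point force P=15 kN at a=8/3 m (b=L-a=4/3):
  R_A = P = 15 kN
  M_A = Pa = 15·(8/3) = 40 kN·m
Load 2 — triangular load w₀=-6 kN/m (0→w₀ over full span):
  R_A = w₀L/2 = (-6)·4/2 = -12 kN
  M_A = w₀L²/3 = (-6)·4²/3 = -32 kN·m
Load 3 — point force P=5 kN at a=2 m (b=L-a=2):
  R_A = P = 5 kN
  M_A = Pa = 5·2 = 10 kN·m
Load 4 — point force P=12 kN at a=3 m (b=L-a=1):
  R_A = P = 12 kN
  M_A = Pa = 12·3 = 36 kN·m
Superposition: R_A = 20 kN, M_A = 54 kN·m

R_A = 20 kN, M_A = 54 kN·m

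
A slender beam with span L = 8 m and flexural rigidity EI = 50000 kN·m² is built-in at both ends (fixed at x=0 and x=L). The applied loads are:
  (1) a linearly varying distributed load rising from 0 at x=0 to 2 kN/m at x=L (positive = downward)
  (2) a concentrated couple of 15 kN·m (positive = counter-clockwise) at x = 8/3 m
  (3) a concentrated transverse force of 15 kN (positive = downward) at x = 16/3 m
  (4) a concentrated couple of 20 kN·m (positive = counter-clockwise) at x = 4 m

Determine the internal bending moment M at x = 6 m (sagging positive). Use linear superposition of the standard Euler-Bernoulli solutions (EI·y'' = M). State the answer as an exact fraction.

Load 1 — triangular load w₀=2 kN/m (0→w₀ over full span):
  M_1 = 3w₀Lx/20 - w₀L²/30 - w₀x³/(6L) = 3·2·8·6/20 - 2·8²/30 - 2·6³/(6·8) = 17/15 kN·m
Load 2 — applied couple M₀=15 kN·m at a=8/3 m (b=L-a=16/3):
  M_2 = R_Ax - M_A - M₀  [x>a] with R_A=5/2, M_A=0 = (5/2)·6 - 0 - 15 = 0 kN·m
Load 3 — point force P=15 kN at a=16/3 m (b=L-a=8/3):
  M_3 = Pa²(a+3b)(L-x)/L³ - Pa²b/L²  [x>a] = 15·(16/3)²·((16/3)+3·(8/3))·(8-6)/8³ - 15·(16/3)²·(8/3)/8² = 40/9 kN·m
Load 4 — applied couple M₀=20 kN·m at a=4 m (b=L-a=4):
  M_4 = R_Ax - M_A - M₀  [x>a] with R_A=15/4, M_A=5 = (15/4)·6 - 5 - 20 = -5/2 kN·m
Superposition: M = Σ M_i = 277/90 kN·m ≈ 3.077778 kN·m

M(6) = 277/90 kN·m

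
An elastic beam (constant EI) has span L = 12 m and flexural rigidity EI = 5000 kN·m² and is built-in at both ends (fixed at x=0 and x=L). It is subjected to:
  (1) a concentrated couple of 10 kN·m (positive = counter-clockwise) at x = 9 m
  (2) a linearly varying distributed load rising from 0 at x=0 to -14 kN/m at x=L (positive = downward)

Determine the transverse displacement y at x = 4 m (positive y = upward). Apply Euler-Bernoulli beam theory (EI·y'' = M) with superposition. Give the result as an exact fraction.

y(4) = 11869/225000 m

Load 1 — applied couple M₀=10 kN·m at a=9 m (b=L-a=3):
  y_1 = (R_Ax³/6 - M_Ax²/2)/EI  [x≤a] with R_A=15/16, M_A=25/8 = ((15/16)·4³/6 - (25/8)·4²/2)/5000 = -3/1000 m
Load 2 — triangular load w₀=-14 kN/m (0→w₀ over full span):
  y_2 = -w₀x²(L-x)²(x+2L)/(120LEI) = -(-14)·4²·(12-4)²·(4+2·12)/(120·12·5000) = 1568/28125 m
Superposition: y = Σ y_i = 11869/225000 m ≈ 0.052751 m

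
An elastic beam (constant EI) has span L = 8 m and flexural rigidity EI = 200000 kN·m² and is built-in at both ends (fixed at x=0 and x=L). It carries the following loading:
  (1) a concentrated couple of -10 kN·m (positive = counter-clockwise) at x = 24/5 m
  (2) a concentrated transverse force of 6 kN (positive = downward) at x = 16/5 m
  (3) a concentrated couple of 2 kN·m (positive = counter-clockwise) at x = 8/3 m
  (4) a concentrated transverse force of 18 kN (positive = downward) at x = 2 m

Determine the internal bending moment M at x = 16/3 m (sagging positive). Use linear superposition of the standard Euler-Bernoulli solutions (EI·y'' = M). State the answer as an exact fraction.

Load 1 — applied couple M₀=-10 kN·m at a=24/5 m (b=L-a=16/5):
  M_1 = R_Ax - M_A - M₀  [x>a] with R_A=-9/5, M_A=-16/5 = (-9/5)·(16/3) - (-16/5) - (-10) = 18/5 kN·m
Load 2 — point force P=6 kN at a=16/5 m (b=L-a=24/5):
  M_2 = Pa²(a+3b)(L-x)/L³ - Pa²b/L²  [x>a] = 6·(16/5)²·((16/5)+3·(24/5))·(8-(16/3))/8³ - 6·(16/5)²·(24/5)/8² = 128/125 kN·m
Load 3 — applied couple M₀=2 kN·m at a=8/3 m (b=L-a=16/3):
  M_3 = R_Ax - M_A - M₀  [x>a] with R_A=1/3, M_A=0 = (1/3)·(16/3) - 0 - 2 = -2/9 kN·m
Load 4 — point force P=18 kN at a=2 m (b=L-a=6):
  M_4 = Pa²(a+3b)(L-x)/L³ - Pa²b/L²  [x>a] = 18·2²·(2+3·6)·(8-(16/3))/8³ - 18·2²·6/8² = 3/4 kN·m
Superposition: M = Σ M_i = 23183/4500 kN·m ≈ 5.151778 kN·m

M(16/3) = 23183/4500 kN·m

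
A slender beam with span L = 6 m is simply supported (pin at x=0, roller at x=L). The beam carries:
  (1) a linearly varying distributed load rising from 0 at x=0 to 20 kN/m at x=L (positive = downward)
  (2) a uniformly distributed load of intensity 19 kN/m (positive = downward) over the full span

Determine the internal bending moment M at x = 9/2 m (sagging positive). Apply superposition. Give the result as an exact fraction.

M(9/2) = 207/2 kN·m

Load 1 — triangular load w₀=20 kN/m (0→w₀ over full span):
  M_1 = w₀Lx/6 - w₀x³/(6L) = 20·6·(9/2)/6 - 20·(9/2)³/(6·6) = 315/8 kN·m
Load 2 — uniform load w=19 kN/m over full span:
  M_2 = wx(L-x)/2 = 19·(9/2)·(6-(9/2))/2 = 513/8 kN·m
Superposition: M = Σ M_i = 207/2 kN·m ≈ 103.500000 kN·m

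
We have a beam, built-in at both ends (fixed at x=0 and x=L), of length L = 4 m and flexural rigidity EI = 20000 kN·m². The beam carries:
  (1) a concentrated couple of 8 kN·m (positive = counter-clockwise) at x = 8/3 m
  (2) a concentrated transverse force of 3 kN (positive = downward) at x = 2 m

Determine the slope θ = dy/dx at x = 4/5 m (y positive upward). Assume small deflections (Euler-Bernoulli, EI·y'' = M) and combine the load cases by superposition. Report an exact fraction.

θ(4/5) = -1/10000 rad

Load 1 — applied couple M₀=8 kN·m at a=8/3 m (b=L-a=4/3):
  θ_1 = (R_Ax²/2 - M_Ax)/EI  [x≤a] with R_A=8/3, M_A=8/3 = ((8/3)·(4/5)²/2 - (8/3)·(4/5))/20000 = -1/15625 rad
Load 2 — point force P=3 kN at a=2 m (b=L-a=2):
  θ_2 = -Pb²x(2aL-(3a+b)x)/(2L³EI)  [x≤a] = -3·2²·(4/5)·(2·2·4-(3·2+2)·(4/5))/(2·4³·20000) = -9/250000 rad
Superposition: θ = Σ θ_i = -1/10000 rad ≈ -0.000100 rad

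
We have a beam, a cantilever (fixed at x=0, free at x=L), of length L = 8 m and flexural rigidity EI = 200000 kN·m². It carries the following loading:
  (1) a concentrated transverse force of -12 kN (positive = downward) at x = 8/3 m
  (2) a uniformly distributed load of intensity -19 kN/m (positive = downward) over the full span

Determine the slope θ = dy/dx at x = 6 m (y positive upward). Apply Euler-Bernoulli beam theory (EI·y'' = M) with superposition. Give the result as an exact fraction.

θ(6) = 1229/150000 rad

Load 1 — point force P=-12 kN at a=8/3 m (b=L-a=16/3):
  θ_1 = -Pa²/(2EI)  [x>a] = -(-12)·(8/3)²/(2·200000) = 2/9375 rad
Load 2 — uniform load w=-19 kN/m over full span:
  θ_2 = -wx(x²-3Lx+3L²)/(6EI) = -(-19)·6·(6²-3·8·6+3·8²)/(6·200000) = 399/50000 rad
Superposition: θ = Σ θ_i = 1229/150000 rad ≈ 0.008193 rad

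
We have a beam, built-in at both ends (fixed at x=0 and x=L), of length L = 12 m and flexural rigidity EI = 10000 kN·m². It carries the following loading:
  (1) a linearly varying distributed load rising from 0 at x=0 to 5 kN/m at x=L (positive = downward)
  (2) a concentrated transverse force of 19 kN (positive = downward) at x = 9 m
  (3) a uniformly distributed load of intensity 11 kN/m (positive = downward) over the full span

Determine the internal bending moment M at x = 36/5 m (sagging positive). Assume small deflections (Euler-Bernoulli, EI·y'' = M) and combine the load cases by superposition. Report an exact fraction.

M(36/5) = 33459/400 kN·m

Load 1 — triangular load w₀=5 kN/m (0→w₀ over full span):
  M_1 = 3w₀Lx/20 - w₀L²/30 - w₀x³/(6L) = 3·5·12·(36/5)/20 - 5·12²/30 - 5·(36/5)³/(6·12) = 372/25 kN·m
Load 2 — point force P=19 kN at a=9 m (b=L-a=3):
  M_2 = Pb²(3a+b)x/L³ - Pab²/L²  [x≤a] = 19·3²·(3·9+3)·(36/5)/12³ - 19·9·3²/12² = 171/16 kN·m
Load 3 — uniform load w=11 kN/m over full span:
  M_3 = wLx/2 - wL²/12 - wx²/2 = 11·12·(36/5)/2 - 11·12²/12 - 11·(36/5)²/2 = 1452/25 kN·m
Superposition: M = Σ M_i = 33459/400 kN·m ≈ 83.647500 kN·m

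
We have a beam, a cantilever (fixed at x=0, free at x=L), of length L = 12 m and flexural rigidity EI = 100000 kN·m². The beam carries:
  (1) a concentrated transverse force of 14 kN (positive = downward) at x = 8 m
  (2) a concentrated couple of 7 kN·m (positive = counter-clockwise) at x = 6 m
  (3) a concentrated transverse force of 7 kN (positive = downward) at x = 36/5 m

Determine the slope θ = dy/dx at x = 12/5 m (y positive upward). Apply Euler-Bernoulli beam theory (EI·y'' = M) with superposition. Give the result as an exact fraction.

θ(12/5) = -1953/625000 rad

Load 1 — point force P=14 kN at a=8 m (b=L-a=4):
  θ_1 = -Px(2a-x)/(2EI)  [x≤a] = -14·(12/5)·(2·8-(12/5))/(2·100000) = -357/156250 rad
Load 2 — applied couple M₀=7 kN·m at a=6 m (b=L-a=6):
  θ_2 = M₀x/EI  [x≤a] = 7·(12/5)/100000 = 21/125000 rad
Load 3 — point force P=7 kN at a=36/5 m (b=L-a=24/5):
  θ_3 = -Px(2a-x)/(2EI)  [x≤a] = -7·(12/5)·(2·(36/5)-(12/5))/(2·100000) = -63/62500 rad
Superposition: θ = Σ θ_i = -1953/625000 rad ≈ -0.003125 rad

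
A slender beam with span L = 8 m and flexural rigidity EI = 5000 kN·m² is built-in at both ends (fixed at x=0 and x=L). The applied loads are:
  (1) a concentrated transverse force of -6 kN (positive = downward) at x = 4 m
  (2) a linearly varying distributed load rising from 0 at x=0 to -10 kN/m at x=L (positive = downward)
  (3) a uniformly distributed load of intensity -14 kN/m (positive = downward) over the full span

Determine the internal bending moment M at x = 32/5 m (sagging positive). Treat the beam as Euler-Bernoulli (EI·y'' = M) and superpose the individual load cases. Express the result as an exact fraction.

M(32/5) = 10/3 kN·m

Load 1 — point force P=-6 kN at a=4 m (b=L-a=4):
  M_1 = Pa²(a+3b)(L-x)/L³ - Pa²b/L²  [x>a] = (-6)·4²·(4+3·4)·(8-(32/5))/8³ - (-6)·4²·4/8² = 6/5 kN·m
Load 2 — triangular load w₀=-10 kN/m (0→w₀ over full span):
  M_2 = 3w₀Lx/20 - w₀L²/30 - w₀x³/(6L) = 3·(-10)·8·(32/5)/20 - (-10)·8²/30 - (-10)·(32/5)³/(6·8) = -64/75 kN·m
Load 3 — uniform load w=-14 kN/m over full span:
  M_3 = wLx/2 - wL²/12 - wx²/2 = (-14)·8·(32/5)/2 - (-14)·8²/12 - (-14)·(32/5)²/2 = 224/75 kN·m
Superposition: M = Σ M_i = 10/3 kN·m ≈ 3.333333 kN·m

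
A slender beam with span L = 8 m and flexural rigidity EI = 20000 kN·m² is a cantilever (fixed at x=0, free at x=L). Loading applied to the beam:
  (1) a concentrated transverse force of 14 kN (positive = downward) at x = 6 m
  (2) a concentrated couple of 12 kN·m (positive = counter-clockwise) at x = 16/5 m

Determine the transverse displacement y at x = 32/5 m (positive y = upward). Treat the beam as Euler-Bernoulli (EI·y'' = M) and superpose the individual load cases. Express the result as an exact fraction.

y(32/5) = -2889/62500 m

Load 1 — point force P=14 kN at a=6 m (b=L-a=2):
  y_1 = -Pa²(3x-a)/(6EI)  [x>a] = -14·6²·(3·(32/5)-6)/(6·20000) = -693/12500 m
Load 2 — applied couple M₀=12 kN·m at a=16/5 m (b=L-a=24/5):
  y_2 = M₀a(2x-a)/(2EI)  [x>a] = 12·(16/5)·(2·(32/5)-(16/5))/(2·20000) = 144/15625 m
Superposition: y = Σ y_i = -2889/62500 m ≈ -0.046224 m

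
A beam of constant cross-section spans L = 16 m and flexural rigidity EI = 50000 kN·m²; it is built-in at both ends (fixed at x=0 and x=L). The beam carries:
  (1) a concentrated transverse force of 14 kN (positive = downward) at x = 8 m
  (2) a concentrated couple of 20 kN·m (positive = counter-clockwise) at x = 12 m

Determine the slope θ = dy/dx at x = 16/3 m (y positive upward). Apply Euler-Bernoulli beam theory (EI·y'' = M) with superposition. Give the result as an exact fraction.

Load 1 — point force P=14 kN at a=8 m (b=L-a=8):
  θ_1 = -Pb²x(2aL-(3a+b)x)/(2L³EI)  [x≤a] = -14·8²·(16/3)·(2·8·16-(3·8+8)·(16/3))/(2·16³·50000) = -28/28125 rad
Load 2 — applied couple M₀=20 kN·m at a=12 m (b=L-a=4):
  θ_2 = (R_Ax²/2 - M_Ax)/EI  [x≤a] with R_A=45/32, M_A=25/4 = ((45/32)·(16/3)²/2 - (25/4)·(16/3))/50000 = -1/3750 rad
Superposition: θ = Σ θ_i = -71/56250 rad ≈ -0.001262 rad

θ(16/3) = -71/56250 rad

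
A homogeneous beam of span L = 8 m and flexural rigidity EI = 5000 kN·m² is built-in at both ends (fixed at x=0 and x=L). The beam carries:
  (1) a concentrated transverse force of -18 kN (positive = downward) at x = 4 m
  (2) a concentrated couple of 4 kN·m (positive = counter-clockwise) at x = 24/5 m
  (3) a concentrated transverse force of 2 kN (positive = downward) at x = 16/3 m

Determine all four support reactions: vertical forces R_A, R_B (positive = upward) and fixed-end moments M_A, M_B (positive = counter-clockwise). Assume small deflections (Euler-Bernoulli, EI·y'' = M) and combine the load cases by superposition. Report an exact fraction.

R_A = -5239/675 kN, M_A = -10486/675 kN·m, R_B = -5561/675 kN, M_B = 10874/675 kN·m

Load 1 — point force P=-18 kN at a=4 m (b=L-a=4):
  R_A = Pb²(3a+b)/L³ = (-18)·4²·(3·4+4)/8³ = -9 kN
  M_A = Pab²/L² = (-18)·4·4²/8² = -18 kN·m
  R_B = Pa²(a+3b)/L³ = (-18)·4²·(4+3·4)/8³ = -9 kN
  M_B = -Pa²b/L² = -(-18)·4²·4/8² = 18 kN·m
Load 2 — applied couple M₀=4 kN·m at a=24/5 m (b=L-a=16/5):
  R_A = 6M₀ab/L³ = 6·4·(24/5)·(16/5)/8³ = 18/25 kN
  M_A = M₀b(2a-b)/L² = 4·(16/5)·(2·(24/5)-(16/5))/8² = 32/25 kN·m
  R_B = -6M₀ab/L³ = -6·4·(24/5)·(16/5)/8³ = -18/25 kN
  M_B = M₀a(2b-a)/L² = 4·(24/5)·(2·(16/5)-(24/5))/8² = 12/25 kN·m
Load 3 — point force P=2 kN at a=16/3 m (b=L-a=8/3):
  R_A = Pb²(3a+b)/L³ = 2·(8/3)²·(3·(16/3)+(8/3))/8³ = 14/27 kN
  M_A = Pab²/L² = 2·(16/3)·(8/3)²/8² = 32/27 kN·m
  R_B = Pa²(a+3b)/L³ = 2·(16/3)²·((16/3)+3·(8/3))/8³ = 40/27 kN
  M_B = -Pa²b/L² = -2·(16/3)²·(8/3)/8² = -64/27 kN·m
Superposition: R_A = -5239/675 kN, M_A = -10486/675 kN·m, R_B = -5561/675 kN, M_B = 10874/675 kN·m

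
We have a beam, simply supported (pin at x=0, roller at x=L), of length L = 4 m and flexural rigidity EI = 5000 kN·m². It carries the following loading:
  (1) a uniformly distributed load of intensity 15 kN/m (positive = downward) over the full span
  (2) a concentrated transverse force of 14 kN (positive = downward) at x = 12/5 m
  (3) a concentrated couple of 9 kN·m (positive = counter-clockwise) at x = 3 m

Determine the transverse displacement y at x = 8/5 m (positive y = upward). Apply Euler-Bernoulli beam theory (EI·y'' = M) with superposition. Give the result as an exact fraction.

y(8/5) = -131489/9375000 m

Load 1 — uniform load w=15 kN/m over full span:
  y_1 = -wx(L³-2Lx²+x³)/(24EI) = -15·(8/5)·(4³-2·4·(8/5)²+(8/5)³)/(24·5000) = -744/78125 m
Load 2 — point force P=14 kN at a=12/5 m (b=L-a=8/5):
  y_2 = -Pbx(L²-b²-x²)/(6LEI)  [x≤a] = -14·(8/5)·(8/5)·(4²-(8/5)²-(8/5)²)/(6·4·5000) = -3808/1171875 m
Load 3 — applied couple M₀=9 kN·m at a=3 m (b=L-a=1):
  y_3 = (M₀x³/(6L)+C₁x)/EI  [x≤a] with C₁=M₀(3b²-L²)/(6L)=-39/8 = (9·(8/5)³/(6·4)+(-39/8)·(8/5))/5000 = -783/625000 m
Superposition: y = Σ y_i = -131489/9375000 m ≈ -0.014025 m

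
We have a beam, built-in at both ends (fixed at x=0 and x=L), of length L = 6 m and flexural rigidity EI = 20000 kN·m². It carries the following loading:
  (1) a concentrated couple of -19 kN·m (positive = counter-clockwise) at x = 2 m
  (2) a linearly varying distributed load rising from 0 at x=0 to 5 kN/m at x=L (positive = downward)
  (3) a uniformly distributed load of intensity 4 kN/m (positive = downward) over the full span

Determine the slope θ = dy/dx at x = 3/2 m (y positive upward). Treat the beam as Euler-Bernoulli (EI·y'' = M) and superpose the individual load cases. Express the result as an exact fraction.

θ(3/2) = -3997/5120000 rad

Load 1 — applied couple M₀=-19 kN·m at a=2 m (b=L-a=4):
  θ_1 = (R_Ax²/2 - M_Ax)/EI  [x≤a] with R_A=-38/9, M_A=0 = ((-38/9)·(3/2)²/2 - 0·(3/2))/20000 = -19/80000 rad
Load 2 — triangular load w₀=5 kN/m (0→w₀ over full span):
  θ_2 = -w₀(2x(L-x)(L-2x)(x+2L)+x²(L-x)²)/(120LEI) = -5·(2·(3/2)·(6-(3/2))·(6-2·(3/2))·((3/2)+2·6)+(3/2)²·(6-(3/2))²)/(120·6·20000) = -1053/5120000 rad
Load 3 — uniform load w=4 kN/m over full span:
  θ_3 = -wx(L-x)(L-2x)/(12EI) = -4·(3/2)·(6-(3/2))·(6-2·(3/2))/(12·20000) = -27/80000 rad
Superposition: θ = Σ θ_i = -3997/5120000 rad ≈ -0.000781 rad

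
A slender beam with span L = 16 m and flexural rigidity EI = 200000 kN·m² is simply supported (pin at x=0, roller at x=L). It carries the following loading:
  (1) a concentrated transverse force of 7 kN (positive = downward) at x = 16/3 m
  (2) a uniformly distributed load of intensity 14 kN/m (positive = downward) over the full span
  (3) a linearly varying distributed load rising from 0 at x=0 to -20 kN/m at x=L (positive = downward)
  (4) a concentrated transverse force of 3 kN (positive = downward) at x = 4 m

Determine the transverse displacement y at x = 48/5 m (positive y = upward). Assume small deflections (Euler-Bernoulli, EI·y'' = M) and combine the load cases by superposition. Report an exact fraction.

Load 1 — point force P=7 kN at a=16/3 m (b=L-a=32/3):
  y_1 = -Pa(L-x)(2Lx-a²-x²)/(6LEI)  [x>a] = -7·(16/3)·(16-(48/5))·(2·16·(48/5)-(16/3)²-(48/5)²)/(6·16·200000) = -73472/31640625 m
Load 2 — uniform load w=14 kN/m over full span:
  y_2 = -wx(L³-2Lx²+x³)/(24EI) = -14·(48/5)·(16³-2·16·(48/5)²+(48/5)³)/(24·200000) = -111104/1953125 m
Load 3 — triangular load w₀=-20 kN/m (0→w₀ over full span):
  y_3 = -w₀x(7L⁴-10L²x²+3x⁴)/(360LEI) = -(-20)·(48/5)·(7·16⁴-10·16²·(48/5)²+3·(48/5)⁴)/(360·16·200000) = 1212416/29296875 m
Load 4 — point force P=3 kN at a=4 m (b=L-a=12):
  y_4 = -Pa(L-x)(2Lx-a²-x²)/(6LEI)  [x>a] = -3·4·(16-(48/5))·(2·16·(48/5)-4²-(48/5)²)/(6·16·200000) = -311/390625 m
Superposition: y = Σ y_i = -14728463/791015625 m ≈ -0.018620 m

y(48/5) = -14728463/791015625 m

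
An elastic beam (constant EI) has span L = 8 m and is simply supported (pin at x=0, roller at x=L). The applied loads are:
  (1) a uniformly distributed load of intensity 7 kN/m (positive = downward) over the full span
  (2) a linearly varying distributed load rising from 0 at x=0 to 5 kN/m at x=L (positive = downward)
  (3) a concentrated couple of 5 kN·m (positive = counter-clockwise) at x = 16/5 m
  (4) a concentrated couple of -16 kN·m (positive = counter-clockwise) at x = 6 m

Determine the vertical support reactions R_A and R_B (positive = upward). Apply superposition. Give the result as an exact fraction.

R_A = 799/24 kN, R_B = 1025/24 kN

Load 1 — uniform load w=7 kN/m over full span:
  R_A = wL/2 = 7·8/2 = 28 kN
  R_B = wL/2 = 7·8/2 = 28 kN
Load 2 — triangular load w₀=5 kN/m (0→w₀ over full span):
  R_A = w₀L/6 = 5·8/6 = 20/3 kN
  R_B = w₀L/3 = 5·8/3 = 40/3 kN
Load 3 — applied couple M₀=5 kN·m at a=16/5 m (b=L-a=24/5):
  R_A = M₀/L = 5/8 kN
  R_B = -M₀/L = -5/8 kN
Load 4 — applied couple M₀=-16 kN·m at a=6 m (b=L-a=2):
  R_A = M₀/L = (-16)/8 = -2 kN
  R_B = -M₀/L = -(-16)/8 = 2 kN
Superposition: R_A = 799/24 kN, R_B = 1025/24 kN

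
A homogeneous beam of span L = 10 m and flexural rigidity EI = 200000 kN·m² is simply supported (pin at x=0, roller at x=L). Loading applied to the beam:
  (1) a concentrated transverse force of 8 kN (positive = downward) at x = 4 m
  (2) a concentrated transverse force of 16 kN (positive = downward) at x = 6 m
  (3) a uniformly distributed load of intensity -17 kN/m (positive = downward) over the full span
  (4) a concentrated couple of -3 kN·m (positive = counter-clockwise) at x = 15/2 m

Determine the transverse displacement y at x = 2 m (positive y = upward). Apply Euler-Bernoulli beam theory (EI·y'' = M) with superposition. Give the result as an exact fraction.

y(2) = 42229/8000000 m

Load 1 — point force P=8 kN at a=4 m (b=L-a=6):
  y_1 = -Pbx(L²-b²-x²)/(6LEI)  [x≤a] = -8·6·2·(10²-6²-2²)/(6·10·200000) = -3/6250 m
Load 2 — point force P=16 kN at a=6 m (b=L-a=4):
  y_2 = -Pbx(L²-b²-x²)/(6LEI)  [x≤a] = -16·4·2·(10²-4²-2²)/(6·10·200000) = -8/9375 m
Load 3 — uniform load w=-17 kN/m over full span:
  y_3 = -wx(L³-2Lx²+x³)/(24EI) = -(-17)·2·(10³-2·10·2²+2³)/(24·200000) = 493/75000 m
Load 4 — applied couple M₀=-3 kN·m at a=15/2 m (b=L-a=5/2):
  y_4 = (M₀x³/(6L)+C₁x)/EI  [x≤a] with C₁=M₀(3b²-L²)/(6L)=65/16 = ((-3)·2³/(6·10)+(65/16)·2)/200000 = 309/8000000 m
Superposition: y = Σ y_i = 42229/8000000 m ≈ 0.005279 m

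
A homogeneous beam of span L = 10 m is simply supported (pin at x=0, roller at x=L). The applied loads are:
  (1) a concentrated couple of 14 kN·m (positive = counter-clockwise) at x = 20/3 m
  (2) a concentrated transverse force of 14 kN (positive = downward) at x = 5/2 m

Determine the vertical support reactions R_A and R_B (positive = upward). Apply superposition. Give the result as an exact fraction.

R_A = 119/10 kN, R_B = 21/10 kN

Load 1 — applied couple M₀=14 kN·m at a=20/3 m (b=L-a=10/3):
  R_A = M₀/L = 14/10 = 7/5 kN
  R_B = -M₀/L = -14/10 = -7/5 kN
Load 2 — point force P=14 kN at a=5/2 m (b=L-a=15/2):
  R_A = Pb/L = 14·(15/2)/10 = 21/2 kN
  R_B = Pa/L = 14·(5/2)/10 = 7/2 kN
Superposition: R_A = 119/10 kN, R_B = 21/10 kN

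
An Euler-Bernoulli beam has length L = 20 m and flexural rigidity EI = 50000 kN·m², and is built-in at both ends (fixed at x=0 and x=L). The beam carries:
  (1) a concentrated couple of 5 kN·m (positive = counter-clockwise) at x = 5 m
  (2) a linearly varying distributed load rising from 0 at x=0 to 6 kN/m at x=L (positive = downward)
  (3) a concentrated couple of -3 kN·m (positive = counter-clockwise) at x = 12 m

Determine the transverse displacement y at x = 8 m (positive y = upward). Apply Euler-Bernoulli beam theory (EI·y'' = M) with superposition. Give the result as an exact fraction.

y(8) = -265533/12500000 m

Load 1 — applied couple M₀=5 kN·m at a=5 m (b=L-a=15):
  y_1 = (R_Ax³/6 - M_Ax²/2 - M₀(x-a)²/2)/EI  [x>a] with R_A=9/32, M_A=-15/16 = ((9/32)·8³/6 - (-15/16)·8²/2 - 5·(8-5)²/2)/50000 = 63/100000 m
Load 2 — triangular load w₀=6 kN/m (0→w₀ over full span):
  y_2 = -w₀x²(L-x)²(x+2L)/(120LEI) = -6·8²·(20-8)²·(8+2·20)/(120·20·50000) = -1728/78125 m
Load 3 — applied couple M₀=-3 kN·m at a=12 m (b=L-a=8):
  y_3 = (R_Ax³/6 - M_Ax²/2)/EI  [x≤a] with R_A=-27/125, M_A=-24/25 = ((-27/125)·8³/6 - (-24/25)·8²/2)/50000 = 96/390625 m
Superposition: y = Σ y_i = -265533/12500000 m ≈ -0.021243 m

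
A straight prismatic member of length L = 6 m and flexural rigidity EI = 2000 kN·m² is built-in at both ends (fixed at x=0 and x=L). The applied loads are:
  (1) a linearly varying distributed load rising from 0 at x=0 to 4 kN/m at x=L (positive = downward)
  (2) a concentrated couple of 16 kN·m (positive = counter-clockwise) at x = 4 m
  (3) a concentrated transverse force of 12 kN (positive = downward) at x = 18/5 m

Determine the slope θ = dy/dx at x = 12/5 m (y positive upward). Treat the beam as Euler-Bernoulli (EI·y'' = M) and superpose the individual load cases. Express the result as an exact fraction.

θ(12/5) = -1769/390625 rad

Load 1 — triangular load w₀=4 kN/m (0→w₀ over full span):
  θ_1 = -w₀(2x(L-x)(L-2x)(x+2L)+x²(L-x)²)/(120LEI) = -4·(2·(12/5)·(6-(12/5))·(6-2·(12/5))·((12/5)+2·6)+(12/5)²·(6-(12/5))²)/(120·6·2000) = -81/78125 rad
Load 2 — applied couple M₀=16 kN·m at a=4 m (b=L-a=2):
  θ_2 = (R_Ax²/2 - M_Ax)/EI  [x≤a] with R_A=32/9, M_A=16/3 = ((32/9)·(12/5)²/2 - (16/3)·(12/5))/2000 = -4/3125 rad
Load 3 — point force P=12 kN at a=18/5 m (b=L-a=12/5):
  θ_3 = -Pb²x(2aL-(3a+b)x)/(2L³EI)  [x≤a] = -12·(12/5)²·(12/5)·(2·(18/5)·6-(3·(18/5)+(12/5))·(12/5))/(2·6³·2000) = -864/390625 rad
Superposition: θ = Σ θ_i = -1769/390625 rad ≈ -0.004529 rad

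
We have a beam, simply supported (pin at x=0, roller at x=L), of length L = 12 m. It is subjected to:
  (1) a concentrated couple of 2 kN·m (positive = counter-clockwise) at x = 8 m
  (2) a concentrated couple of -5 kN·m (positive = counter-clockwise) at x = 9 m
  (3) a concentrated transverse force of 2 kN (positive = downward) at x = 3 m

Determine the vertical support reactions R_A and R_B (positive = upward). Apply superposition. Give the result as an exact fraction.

Load 1 — applied couple M₀=2 kN·m at a=8 m (b=L-a=4):
  R_A = M₀/L = 2/12 = 1/6 kN
  R_B = -M₀/L = -2/12 = -1/6 kN
Load 2 — applied couple M₀=-5 kN·m at a=9 m (b=L-a=3):
  R_A = M₀/L = (-5)/12 = -5/12 kN
  R_B = -M₀/L = -(-5)/12 = 5/12 kN
Load 3 — point force P=2 kN at a=3 m (b=L-a=9):
  R_A = Pb/L = 2·9/12 = 3/2 kN
  R_B = Pa/L = 2·3/12 = 1/2 kN
Superposition: R_A = 5/4 kN, R_B = 3/4 kN

R_A = 5/4 kN, R_B = 3/4 kN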